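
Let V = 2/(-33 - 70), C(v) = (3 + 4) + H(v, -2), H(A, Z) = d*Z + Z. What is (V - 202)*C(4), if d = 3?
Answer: 20808/103 ≈ 202.02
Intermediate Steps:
H(A, Z) = 4*Z (H(A, Z) = 3*Z + Z = 4*Z)
C(v) = -1 (C(v) = (3 + 4) + 4*(-2) = 7 - 8 = -1)
V = -2/103 (V = 2/(-103) = -1/103*2 = -2/103 ≈ -0.019417)
(V - 202)*C(4) = (-2/103 - 202)*(-1) = -20808/103*(-1) = 20808/103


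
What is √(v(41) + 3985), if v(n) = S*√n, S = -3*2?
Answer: √(3985 - 6*√41) ≈ 62.822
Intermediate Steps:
S = -6
v(n) = -6*√n
√(v(41) + 3985) = √(-6*√41 + 3985) = √(3985 - 6*√41)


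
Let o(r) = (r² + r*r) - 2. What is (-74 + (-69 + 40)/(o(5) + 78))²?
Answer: 87478609/15876 ≈ 5510.1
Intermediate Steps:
o(r) = -2 + 2*r² (o(r) = (r² + r²) - 2 = 2*r² - 2 = -2 + 2*r²)
(-74 + (-69 + 40)/(o(5) + 78))² = (-74 + (-69 + 40)/((-2 + 2*5²) + 78))² = (-74 - 29/((-2 + 2*25) + 78))² = (-74 - 29/((-2 + 50) + 78))² = (-74 - 29/(48 + 78))² = (-74 - 29/126)² = (-9353/126)² = 87478609/15876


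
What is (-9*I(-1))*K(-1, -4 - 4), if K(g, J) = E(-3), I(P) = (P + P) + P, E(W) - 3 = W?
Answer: 0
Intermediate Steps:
E(W) = 3 + W
I(P) = 3*P (I(P) = 2*P + P = 3*P)
K(g, J) = 0 (K(g, J) = 3 - 3 = 0)
(-9*I(-1))*K(-1, -4 - 4) = -27*(-1)*0 = -9*(-3)*0 = 27*0 = 0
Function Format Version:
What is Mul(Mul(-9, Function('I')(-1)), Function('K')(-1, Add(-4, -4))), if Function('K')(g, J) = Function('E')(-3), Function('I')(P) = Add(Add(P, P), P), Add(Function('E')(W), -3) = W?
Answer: 0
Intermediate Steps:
Function('E')(W) = Add(3, W)
Function('I')(P) = Mul(3, P) (Function('I')(P) = Add(Mul(2, P), P) = Mul(3, P))
Function('K')(g, J) = 0 (Function('K')(g, J) = Add(3, -3) = 0)
Mul(Mul(-9, Function('I')(-1)), Function('K')(-1, Add(-4, -4))) = Mul(Mul(-9, Mul(3, -1)), 0) = Mul(Mul(-9, -3), 0) = Mul(27, 0) = 0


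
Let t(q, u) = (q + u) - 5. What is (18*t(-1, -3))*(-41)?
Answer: 6642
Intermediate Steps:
t(q, u) = -5 + q + u
(18*t(-1, -3))*(-41) = (18*(-5 - 1 - 3))*(-41) = (18*(-9))*(-41) = -162*(-41) = 6642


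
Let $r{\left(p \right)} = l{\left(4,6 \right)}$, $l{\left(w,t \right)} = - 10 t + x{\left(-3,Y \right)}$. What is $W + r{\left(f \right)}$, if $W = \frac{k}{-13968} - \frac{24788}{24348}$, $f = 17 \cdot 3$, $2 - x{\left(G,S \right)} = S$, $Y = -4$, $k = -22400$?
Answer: $- \frac{94613845}{1771317} \approx -53.414$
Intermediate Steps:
$x{\left(G,S \right)} = 2 - S$
$f = 51$
$l{\left(w,t \right)} = 6 - 10 t$ ($l{\left(w,t \right)} = - 10 t + \left(2 - -4\right) = - 10 t + \left(2 + 4\right) = - 10 t + 6 = 6 - 10 t$)
$W = \frac{1037273}{1771317}$ ($W = - \frac{22400}{-13968} - \frac{24788}{24348} = \left(-22400\right) \left(- \frac{1}{13968}\right) - \frac{6197}{6087} = \frac{1400}{873} - \frac{6197}{6087} = \frac{1037273}{1771317} \approx 0.58559$)
$r{\left(p \right)} = -54$ ($r{\left(p \right)} = 6 - 60 = -54$)
$W + r{\left(f \right)} = \frac{1037273}{1771317} - 54 = - \frac{94613845}{1771317}$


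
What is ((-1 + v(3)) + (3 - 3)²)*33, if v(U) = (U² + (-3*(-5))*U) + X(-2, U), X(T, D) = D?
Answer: 1848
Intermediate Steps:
v(U) = U² + 16*U (v(U) = (U² + (-3*(-5))*U) + U = (U² + 15*U) + U = U² + 16*U)
((-1 + v(3)) + (3 - 3)²)*33 = ((-1 + 3*(16 + 3)) + (3 - 3)²)*33 = ((-1 + 3*19) + 0²)*33 = ((-1 + 57) + 0)*33 = (56 + 0)*33 = 56*33 = 1848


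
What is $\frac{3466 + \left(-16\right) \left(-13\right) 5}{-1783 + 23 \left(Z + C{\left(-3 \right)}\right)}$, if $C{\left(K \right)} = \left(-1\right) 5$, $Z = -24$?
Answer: $- \frac{2253}{1225} \approx -1.8392$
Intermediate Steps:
$C{\left(K \right)} = -5$
$\frac{3466 + \left(-16\right) \left(-13\right) 5}{-1783 + 23 \left(Z + C{\left(-3 \right)}\right)} = \frac{3466 + \left(-16\right) \left(-13\right) 5}{-1783 + 23 \left(-24 - 5\right)} = \frac{3466 + 208 \cdot 5}{-1783 + 23 \left(-29\right)} = \frac{3466 + 1040}{-1783 - 667} = \frac{4506}{-2450} = 4506 \left(- \frac{1}{2450}\right) = - \frac{2253}{1225}$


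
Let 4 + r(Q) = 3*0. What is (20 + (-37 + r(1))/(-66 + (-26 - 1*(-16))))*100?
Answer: 39025/19 ≈ 2053.9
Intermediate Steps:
r(Q) = -4 (r(Q) = -4 + 3*0 = -4 + 0 = -4)
(20 + (-37 + r(1))/(-66 + (-26 - 1*(-16))))*100 = (20 + (-37 - 4)/(-66 + (-26 - 1*(-16))))*100 = (20 - 41/(-66 + (-26 + 16)))*100 = (20 - 41/(-66 - 10))*100 = (20 - 41/(-76))*100 = (20 - 41*(-1/76))*100 = (20 + 41/76)*100 = (1561/76)*100 = 39025/19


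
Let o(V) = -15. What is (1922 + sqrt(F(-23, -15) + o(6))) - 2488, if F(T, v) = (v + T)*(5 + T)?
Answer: -566 + sqrt(669) ≈ -540.13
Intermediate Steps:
F(T, v) = (5 + T)*(T + v) (F(T, v) = (T + v)*(5 + T) = (5 + T)*(T + v))
(1922 + sqrt(F(-23, -15) + o(6))) - 2488 = (1922 + sqrt(((-23)**2 + 5*(-23) + 5*(-15) - 23*(-15)) - 15)) - 2488 = (1922 + sqrt((529 - 115 - 75 + 345) - 15)) - 2488 = (1922 + sqrt(684 - 15)) - 2488 = (1922 + sqrt(669)) - 2488 = -566 + sqrt(669)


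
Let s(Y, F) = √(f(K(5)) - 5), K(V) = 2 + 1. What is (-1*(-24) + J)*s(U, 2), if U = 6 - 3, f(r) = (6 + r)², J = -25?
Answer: -2*√19 ≈ -8.7178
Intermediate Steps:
K(V) = 3
U = 3
s(Y, F) = 2*√19 (s(Y, F) = √((6 + 3)² - 5) = √(9² - 5) = √(81 - 5) = √76 = 2*√19)
(-1*(-24) + J)*s(U, 2) = (-1*(-24) - 25)*(2*√19) = (24 - 25)*(2*√19) = -2*√19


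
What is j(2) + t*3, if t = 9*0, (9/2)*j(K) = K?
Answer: 4/9 ≈ 0.44444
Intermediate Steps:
j(K) = 2*K/9
t = 0
j(2) + t*3 = (2/9)*2 + 0*3 = 4/9 + 0 = 4/9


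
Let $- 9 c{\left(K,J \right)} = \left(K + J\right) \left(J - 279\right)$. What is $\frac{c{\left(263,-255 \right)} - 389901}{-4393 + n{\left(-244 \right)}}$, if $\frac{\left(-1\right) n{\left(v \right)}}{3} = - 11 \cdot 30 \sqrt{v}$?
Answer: $\frac{733178521}{110761221} + \frac{110152020 i \sqrt{61}}{36920407} \approx 6.6195 + 23.302 i$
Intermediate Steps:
$c{\left(K,J \right)} = - \frac{\left(-279 + J\right) \left(J + K\right)}{9}$ ($c{\left(K,J \right)} = - \frac{\left(K + J\right) \left(J - 279\right)}{9} = - \frac{\left(J + K\right) \left(-279 + J\right)}{9} = - \frac{\left(-279 + J\right) \left(J + K\right)}{9}$)
$n{\left(v \right)} = 990 \sqrt{v}$ ($n{\left(v \right)} = - 3 \left(- 11 \cdot 30 \sqrt{v}\right) = - 3 \left(- 330 \sqrt{v}\right) = 990 \sqrt{v}$)
$\frac{c{\left(263,-255 \right)} - 389901}{-4393 + n{\left(-244 \right)}} = \frac{\left(31 \left(-255\right) + 31 \cdot 263 - \frac{\left(-255\right)^{2}}{9} - \left(- \frac{85}{3}\right) 263\right) - 389901}{-4393 + 990 \sqrt{-244}} = \frac{\left(-7905 + 8153 - 7225 + \frac{22355}{3}\right) - 389901}{-4393 + 990 \cdot 2 i \sqrt{61}} = \frac{\left(-7905 + 8153 - 7225 + \frac{22355}{3}\right) - 389901}{-4393 + 1980 i \sqrt{61}} = \frac{\frac{1424}{3} - 389901}{-4393 + 1980 i \sqrt{61}} = - \frac{1168279}{3 \left(-4393 + 1980 i \sqrt{61}\right)}$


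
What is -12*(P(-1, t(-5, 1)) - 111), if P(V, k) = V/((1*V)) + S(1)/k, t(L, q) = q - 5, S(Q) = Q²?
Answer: 1323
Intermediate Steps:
t(L, q) = -5 + q
P(V, k) = 1 + 1/k (P(V, k) = V/((1*V)) + 1²/k = V/V + 1/k = 1 + 1/k)
-12*(P(-1, t(-5, 1)) - 111) = -12*((1 + (-5 + 1))/(-5 + 1) - 111) = -12*((1 - 4)/(-4) - 111) = -12*(-¼*(-3) - 111) = -12*(¾ - 111) = -12*(-441/4) = 1323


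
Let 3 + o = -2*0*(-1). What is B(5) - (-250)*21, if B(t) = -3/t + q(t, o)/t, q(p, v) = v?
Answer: 26244/5 ≈ 5248.8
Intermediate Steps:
o = -3 (o = -3 - 2*0*(-1) = -3 + 0*(-1) = -3 + 0 = -3)
B(t) = -6/t (B(t) = -3/t - 3/t = -6/t)
B(5) - (-250)*21 = -6/5 - (-250)*21 = -6*⅕ - 50*(-105) = -6/5 + 5250 = 26244/5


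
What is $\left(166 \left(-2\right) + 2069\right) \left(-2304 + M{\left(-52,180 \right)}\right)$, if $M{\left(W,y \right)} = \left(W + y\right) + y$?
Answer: $-3467052$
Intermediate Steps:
$M{\left(W,y \right)} = W + 2 y$
$\left(166 \left(-2\right) + 2069\right) \left(-2304 + M{\left(-52,180 \right)}\right) = \left(166 \left(-2\right) + 2069\right) \left(-2304 + \left(-52 + 2 \cdot 180\right)\right) = \left(-332 + 2069\right) \left(-2304 + \left(-52 + 360\right)\right) = 1737 \left(-2304 + 308\right) = 1737 \left(-1996\right) = -3467052$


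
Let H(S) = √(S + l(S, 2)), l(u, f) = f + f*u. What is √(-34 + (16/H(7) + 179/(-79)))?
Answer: √(-119731215 + 2296688*√23)/1817 ≈ 5.7384*I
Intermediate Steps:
H(S) = √(2 + 3*S) (H(S) = √(S + 2*(1 + S)) = √(S + (2 + 2*S)) = √(2 + 3*S))
√(-34 + (16/H(7) + 179/(-79))) = √(-34 + (16/(√(2 + 3*7)) + 179/(-79))) = √(-34 + (16/(√(2 + 21)) + 179*(-1/79))) = √(-34 + (16/(√23) - 179/79)) = √(-34 + (16*(√23/23) - 179/79)) = √(-34 + (16*√23/23 - 179/79)) = √(-34 + (-179/79 + 16*√23/23)) = √(-2865/79 + 16*√23/23)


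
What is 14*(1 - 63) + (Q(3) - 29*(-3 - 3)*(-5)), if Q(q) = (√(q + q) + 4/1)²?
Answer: -1716 + 8*√6 ≈ -1696.4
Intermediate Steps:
Q(q) = (4 + √2*√q)² (Q(q) = (√(2*q) + 4*1)² = (√2*√q + 4)² = (4 + √2*√q)²)
14*(1 - 63) + (Q(3) - 29*(-3 - 3)*(-5)) = 14*(1 - 63) + ((4 + √2*√3)² - 29*(-3 - 3)*(-5)) = 14*(-62) + ((4 + √6)² - (-174)*(-5)) = -868 + ((4 + √6)² - 29*30) = -868 + ((4 + √6)² - 870) = -868 + (-870 + (4 + √6)²) = -1738 + (4 + √6)²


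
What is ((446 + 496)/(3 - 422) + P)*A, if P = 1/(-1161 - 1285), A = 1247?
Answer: -2873775097/1024874 ≈ -2804.0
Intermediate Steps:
P = -1/2446 (P = 1/(-2446) = -1/2446 ≈ -0.00040883)
((446 + 496)/(3 - 422) + P)*A = ((446 + 496)/(3 - 422) - 1/2446)*1247 = (942/(-419) - 1/2446)*1247 = (942*(-1/419) - 1/2446)*1247 = (-942/419 - 1/2446)*1247 = -2304551/1024874*1247 = -2873775097/1024874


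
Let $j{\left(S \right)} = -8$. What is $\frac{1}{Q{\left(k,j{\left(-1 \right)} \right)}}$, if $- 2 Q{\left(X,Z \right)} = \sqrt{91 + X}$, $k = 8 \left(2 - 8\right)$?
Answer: $- \frac{2 \sqrt{43}}{43} \approx -0.305$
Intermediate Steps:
$k = -48$ ($k = 8 \left(-6\right) = -48$)
$Q{\left(X,Z \right)} = - \frac{\sqrt{91 + X}}{2}$
$\frac{1}{Q{\left(k,j{\left(-1 \right)} \right)}} = \frac{1}{\left(- \frac{1}{2}\right) \sqrt{91 - 48}} = \frac{1}{\left(- \frac{1}{2}\right) \sqrt{43}} = - \frac{2 \sqrt{43}}{43}$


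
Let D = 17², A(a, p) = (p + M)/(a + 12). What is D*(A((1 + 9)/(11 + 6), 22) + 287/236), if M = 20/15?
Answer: 67206083/75756 ≈ 887.14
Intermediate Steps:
M = 4/3 (M = 20*(1/15) = 4/3 ≈ 1.3333)
A(a, p) = (4/3 + p)/(12 + a) (A(a, p) = (p + 4/3)/(a + 12) = (4/3 + p)/(12 + a))
D = 289
D*(A((1 + 9)/(11 + 6), 22) + 287/236) = 289*((4/3 + 22)/(12 + (1 + 9)/(11 + 6)) + 287/236) = 289*((70/3)/(12 + 10/17) + 287*(1/236)) = 289*((70/3)/(12 + 10*(1/17)) + 287/236) = 289*((70/3)/(12 + 10/17) + 287/236) = 289*((70/3)/(214/17) + 287/236) = 289*((17/214)*(70/3) + 287/236) = 289*(595/321 + 287/236) = 289*(232547/75756) = 67206083/75756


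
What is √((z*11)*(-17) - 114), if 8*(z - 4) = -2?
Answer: I*√3261/2 ≈ 28.553*I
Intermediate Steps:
z = 15/4 (z = 4 + (⅛)*(-2) = 4 - ¼ = 15/4 ≈ 3.7500)
√((z*11)*(-17) - 114) = √(((15/4)*11)*(-17) - 114) = √((165/4)*(-17) - 114) = √(-2805/4 - 114) = √(-3261/4) = I*√3261/2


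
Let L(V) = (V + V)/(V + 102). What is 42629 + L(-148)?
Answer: 980615/23 ≈ 42635.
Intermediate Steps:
L(V) = 2*V/(102 + V) (L(V) = (2*V)/(102 + V) = 2*V/(102 + V))
42629 + L(-148) = 42629 + 2*(-148)/(102 - 148) = 42629 + 2*(-148)/(-46) = 42629 + 2*(-148)*(-1/46) = 42629 + 148/23 = 980615/23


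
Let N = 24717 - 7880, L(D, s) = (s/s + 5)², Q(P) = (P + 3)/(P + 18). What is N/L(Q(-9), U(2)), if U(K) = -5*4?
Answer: 16837/36 ≈ 467.69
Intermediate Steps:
Q(P) = (3 + P)/(18 + P)
U(K) = -20
L(D, s) = 36 (L(D, s) = (1 + 5)² = 6² = 36)
N = 16837
N/L(Q(-9), U(2)) = 16837/36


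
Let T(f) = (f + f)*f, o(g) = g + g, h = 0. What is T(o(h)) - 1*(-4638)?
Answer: 4638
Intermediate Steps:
o(g) = 2*g
T(f) = 2*f**2 (T(f) = (2*f)*f = 2*f**2)
T(o(h)) - 1*(-4638) = 2*(2*0)**2 - 1*(-4638) = 2*0**2 + 4638 = 2*0 + 4638 = 0 + 4638 = 4638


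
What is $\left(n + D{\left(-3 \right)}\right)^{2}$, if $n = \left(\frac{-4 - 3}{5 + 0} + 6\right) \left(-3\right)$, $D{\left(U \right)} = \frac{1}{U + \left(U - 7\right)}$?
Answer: $\frac{813604}{4225} \approx 192.57$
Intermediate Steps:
$D{\left(U \right)} = \frac{1}{-7 + 2 U}$ ($D{\left(U \right)} = \frac{1}{U + \left(-7 + U\right)} = \frac{1}{-7 + 2 U}$)
$n = - \frac{69}{5}$ ($n = \left(- \frac{7}{5} + 6\right) \left(-3\right) = \frac{23}{5} \left(-3\right) = - \frac{69}{5} \approx -13.8$)
$\left(n + D{\left(-3 \right)}\right)^{2} = \left(- \frac{69}{5} + \frac{1}{-7 + 2 \left(-3\right)}\right)^{2} = \left(- \frac{69}{5} + \frac{1}{-7 - 6}\right)^{2} = \left(- \frac{69}{5} + \frac{1}{-13}\right)^{2} = \left(- \frac{69}{5} - \frac{1}{13}\right)^{2} = \left(- \frac{902}{65}\right)^{2} = \frac{813604}{4225}$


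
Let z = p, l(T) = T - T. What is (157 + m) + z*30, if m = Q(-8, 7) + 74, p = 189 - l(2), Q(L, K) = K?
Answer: 5908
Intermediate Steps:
l(T) = 0
p = 189 (p = 189 - 1*0 = 189 + 0 = 189)
z = 189
m = 81 (m = 7 + 74 = 81)
(157 + m) + z*30 = (157 + 81) + 189*30 = 238 + 5670 = 5908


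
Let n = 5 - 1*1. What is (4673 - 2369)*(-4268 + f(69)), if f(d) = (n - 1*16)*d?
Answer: -11741184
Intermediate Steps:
n = 4 (n = 5 - 1 = 4)
f(d) = -12*d (f(d) = (4 - 1*16)*d = (4 - 16)*d = -12*d)
(4673 - 2369)*(-4268 + f(69)) = (4673 - 2369)*(-4268 - 12*69) = 2304*(-4268 - 828) = 2304*(-5096) = -11741184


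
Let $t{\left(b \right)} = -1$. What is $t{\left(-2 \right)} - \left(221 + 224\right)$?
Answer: $-446$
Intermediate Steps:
$t{\left(-2 \right)} - \left(221 + 224\right) = -1 - \left(221 + 224\right) = -1 - 445 = -446$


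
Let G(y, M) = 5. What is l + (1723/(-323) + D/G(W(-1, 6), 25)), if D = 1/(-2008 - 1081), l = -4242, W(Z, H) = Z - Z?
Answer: -21188825928/4988735 ≈ -4247.3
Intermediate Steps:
W(Z, H) = 0
D = -1/3089 (D = 1/(-3089) = -1/3089 ≈ -0.00032373)
l + (1723/(-323) + D/G(W(-1, 6), 25)) = -4242 + (1723/(-323) - 1/3089/5) = -4242 + (1723*(-1/323) - 1/3089*⅕) = -4242 + (-1723/323 - 1/15445) = -4242 - 26612058/4988735 = -21188825928/4988735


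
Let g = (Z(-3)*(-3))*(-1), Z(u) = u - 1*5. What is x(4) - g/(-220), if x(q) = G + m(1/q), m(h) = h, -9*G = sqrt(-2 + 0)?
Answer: 31/220 - I*sqrt(2)/9 ≈ 0.14091 - 0.15713*I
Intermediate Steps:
G = -I*sqrt(2)/9 (G = -sqrt(-2 + 0)/9 = -I*sqrt(2)/9 ≈ -0.15713*I)
Z(u) = -5 + u (Z(u) = u - 5 = -5 + u)
g = -24 (g = ((-5 - 3)*(-3))*(-1) = -8*(-3)*(-1) = 24*(-1) = -24)
x(q) = 1/q - I*sqrt(2)/9 (x(q) = -I*sqrt(2)/9 + 1/q = 1/q - I*sqrt(2)/9)
x(4) - g/(-220) = (1/4 - I*sqrt(2)/9) - (-24)/(-220) = (1/4 - I*sqrt(2)/9) - (-24)*(-1)/220 = (1/4 - I*sqrt(2)/9) - 1*6/55 = (1/4 - I*sqrt(2)/9) - 6/55 = 31/220 - I*sqrt(2)/9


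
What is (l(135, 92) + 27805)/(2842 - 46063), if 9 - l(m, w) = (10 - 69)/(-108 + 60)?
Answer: -1335013/2074608 ≈ -0.64350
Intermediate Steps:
l(m, w) = 373/48 (l(m, w) = 9 - (10 - 69)/(-108 + 60) = 9 - (-59)/(-48) = 9 - (-59)*(-1)/48 = 9 - 1*59/48 = 9 - 59/48 = 373/48)
(l(135, 92) + 27805)/(2842 - 46063) = (373/48 + 27805)/(2842 - 46063) = (1335013/48)/(-43221) = (1335013/48)*(-1/43221) = -1335013/2074608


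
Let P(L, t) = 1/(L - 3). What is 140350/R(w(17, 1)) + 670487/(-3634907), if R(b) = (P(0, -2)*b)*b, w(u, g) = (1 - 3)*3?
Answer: -255083621647/21809442 ≈ -11696.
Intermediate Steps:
P(L, t) = 1/(-3 + L)
w(u, g) = -6 (w(u, g) = -2*3 = -6)
R(b) = -b**2/3 (R(b) = (b/(-3 + 0))*b = (b/(-3))*b = (-b/3)*b = -b**2/3)
140350/R(w(17, 1)) + 670487/(-3634907) = 140350/((-1/3*(-6)**2)) + 670487/(-3634907) = 140350/((-1/3*36)) + 670487*(-1/3634907) = 140350/(-12) - 670487/3634907 = 140350*(-1/12) - 670487/3634907 = -70175/6 - 670487/3634907 = -255083621647/21809442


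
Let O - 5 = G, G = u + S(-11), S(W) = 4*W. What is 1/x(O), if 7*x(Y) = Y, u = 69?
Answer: 7/30 ≈ 0.23333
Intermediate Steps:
G = 25 (G = 69 + 4*(-11) = 69 - 44 = 25)
O = 30 (O = 5 + 25 = 30)
x(Y) = Y/7
1/x(O) = 1/((⅐)*30) = 1/(30/7) = 7/30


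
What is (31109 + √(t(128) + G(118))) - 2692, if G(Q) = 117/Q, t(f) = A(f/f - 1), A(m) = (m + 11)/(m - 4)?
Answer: 28417 + I*√24485/118 ≈ 28417.0 + 1.3261*I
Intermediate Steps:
A(m) = (11 + m)/(-4 + m)
t(f) = -11/4 (t(f) = (11 + (f/f - 1))/(-4 + (f/f - 1)) = (11 + (1 - 1))/(-4 + (1 - 1)) = (11 + 0)/(-4 + 0) = 11/(-4) = -¼*11 = -11/4)
(31109 + √(t(128) + G(118))) - 2692 = (31109 + √(-11/4 + 117/118)) - 2692 = (31109 + √(-415/236)) - 2692 = (31109 + I*√24485/118) - 2692 = 28417 + I*√24485/118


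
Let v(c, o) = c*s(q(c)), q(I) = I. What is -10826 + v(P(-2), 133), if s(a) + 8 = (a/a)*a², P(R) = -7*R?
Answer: -8194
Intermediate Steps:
s(a) = -8 + a² (s(a) = -8 + (a/a)*a² = -8 + 1*a² = -8 + a²)
v(c, o) = c*(-8 + c²)
-10826 + v(P(-2), 133) = -10826 + (-7*(-2))*(-8 + (-7*(-2))²) = -10826 + 14*(-8 + 14²) = -10826 + 14*(-8 + 196) = -10826 + 14*188 = -10826 + 2632 = -8194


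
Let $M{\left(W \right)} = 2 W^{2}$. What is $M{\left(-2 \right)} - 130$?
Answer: $-122$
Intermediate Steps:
$M{\left(-2 \right)} - 130 = 2 \left(-2\right)^{2} - 130 = 2 \cdot 4 - 130 = 8 - 130 = -122$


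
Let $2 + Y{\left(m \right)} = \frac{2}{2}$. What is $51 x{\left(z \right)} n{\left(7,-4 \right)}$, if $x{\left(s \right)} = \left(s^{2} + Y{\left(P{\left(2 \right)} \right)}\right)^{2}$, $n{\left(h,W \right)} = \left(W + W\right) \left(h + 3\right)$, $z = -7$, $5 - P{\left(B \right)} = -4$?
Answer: $-9400320$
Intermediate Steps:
$P{\left(B \right)} = 9$ ($P{\left(B \right)} = 5 - -4 = 5 + 4 = 9$)
$Y{\left(m \right)} = -1$ ($Y{\left(m \right)} = -2 + \frac{2}{2} = -2 + 2 \cdot \frac{1}{2} = -2 + 1 = -1$)
$n{\left(h,W \right)} = 2 W \left(3 + h\right)$
$x{\left(s \right)} = \left(-1 + s^{2}\right)^{2}$ ($x{\left(s \right)} = \left(s^{2} - 1\right)^{2} = \left(-1 + s^{2}\right)^{2}$)
$51 x{\left(z \right)} n{\left(7,-4 \right)} = 51 \left(-1 + \left(-7\right)^{2}\right)^{2} \cdot 2 \left(-4\right) \left(3 + 7\right) = 51 \left(-1 + 49\right)^{2} \cdot 2 \left(-4\right) 10 = 51 \cdot 48^{2} \left(-80\right) = 51 \cdot 2304 \left(-80\right) = 117504 \left(-80\right) = -9400320$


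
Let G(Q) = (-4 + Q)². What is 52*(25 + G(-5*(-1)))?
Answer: 1352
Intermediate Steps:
52*(25 + G(-5*(-1))) = 52*(25 + (-4 - 5*(-1))²) = 52*(25 + (-4 + 5)²) = 52*(25 + 1²) = 52*(25 + 1) = 52*26 = 1352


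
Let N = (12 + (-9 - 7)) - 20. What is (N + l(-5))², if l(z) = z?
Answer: 841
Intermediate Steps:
N = -24 (N = (12 - 16) - 20 = -4 - 20 = -24)
(N + l(-5))² = (-24 - 5)² = (-29)² = 841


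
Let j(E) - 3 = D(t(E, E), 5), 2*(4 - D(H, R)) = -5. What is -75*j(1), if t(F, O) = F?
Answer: -1425/2 ≈ -712.50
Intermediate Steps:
D(H, R) = 13/2 (D(H, R) = 4 - ½*(-5) = 4 + 5/2 = 13/2)
j(E) = 19/2 (j(E) = 3 + 13/2 = 19/2)
-75*j(1) = -75*19/2 = -1425/2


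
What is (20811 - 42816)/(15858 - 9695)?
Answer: -22005/6163 ≈ -3.5705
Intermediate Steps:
(20811 - 42816)/(15858 - 9695) = -22005/6163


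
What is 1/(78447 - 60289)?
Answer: 1/18158 ≈ 5.5072e-5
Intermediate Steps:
1/(78447 - 60289) = 1/18158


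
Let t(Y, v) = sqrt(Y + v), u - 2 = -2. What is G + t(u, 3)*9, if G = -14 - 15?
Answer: -29 + 9*sqrt(3) ≈ -13.412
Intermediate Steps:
u = 0 (u = 2 - 2 = 0)
G = -29
G + t(u, 3)*9 = -29 + sqrt(0 + 3)*9 = -29 + sqrt(3)*9 = -29 + 9*sqrt(3)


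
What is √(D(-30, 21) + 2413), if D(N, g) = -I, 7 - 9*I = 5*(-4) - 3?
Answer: √21687/3 ≈ 49.088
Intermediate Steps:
I = 10/3 (I = 7/9 - (5*(-4) - 3)/9 = 7/9 - (-20 - 3)/9 = 7/9 - ⅑*(-23) = 7/9 + 23/9 = 10/3 ≈ 3.3333)
D(N, g) = -10/3 (D(N, g) = -1*10/3 = -10/3)
√(D(-30, 21) + 2413) = √(-10/3 + 2413) = √(7229/3) = √21687/3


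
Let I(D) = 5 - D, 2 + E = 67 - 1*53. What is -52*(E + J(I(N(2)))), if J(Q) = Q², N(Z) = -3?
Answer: -3952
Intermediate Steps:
E = 12 (E = -2 + (67 - 1*53) = -2 + (67 - 53) = -2 + 14 = 12)
-52*(E + J(I(N(2)))) = -52*(12 + (5 - 1*(-3))²) = -52*(12 + (5 + 3)²) = -52*(12 + 8²) = -52*(12 + 64) = -52*76 = -3952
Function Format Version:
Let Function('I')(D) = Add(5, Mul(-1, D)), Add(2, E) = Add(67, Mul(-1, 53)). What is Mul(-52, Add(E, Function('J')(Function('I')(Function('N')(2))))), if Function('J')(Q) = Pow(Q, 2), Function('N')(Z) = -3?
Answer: -3952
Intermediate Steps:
E = 12 (E = Add(-2, Add(67, Mul(-1, 53))) = Add(-2, Add(67, -53)) = Add(-2, 14) = 12)
Mul(-52, Add(E, Function('J')(Function('I')(Function('N')(2))))) = Mul(-52, Add(12, Pow(Add(5, Mul(-1, -3)), 2))) = Mul(-52, Add(12, Pow(Add(5, 3), 2))) = Mul(-52, Add(12, Pow(8, 2))) = Mul(-52, Add(12, 64)) = Mul(-52, 76) = -3952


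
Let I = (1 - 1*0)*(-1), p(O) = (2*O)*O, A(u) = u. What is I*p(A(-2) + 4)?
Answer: -8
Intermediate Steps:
p(O) = 2*O**2
I = -1 (I = (1 + 0)*(-1) = 1*(-1) = -1)
I*p(A(-2) + 4) = -2*(-2 + 4)**2 = -2*2**2 = -2*4 = -1*8 = -8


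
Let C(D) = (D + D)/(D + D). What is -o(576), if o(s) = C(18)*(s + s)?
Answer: -1152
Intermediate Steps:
C(D) = 1 (C(D) = (2*D)/((2*D)) = (2*D)*(1/(2*D)) = 1)
o(s) = 2*s (o(s) = 1*(s + s) = 1*(2*s) = 2*s)
-o(576) = -2*576 = -1*1152 = -1152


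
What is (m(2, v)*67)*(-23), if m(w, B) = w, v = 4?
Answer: -3082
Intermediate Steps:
(m(2, v)*67)*(-23) = (2*67)*(-23) = 134*(-23) = -3082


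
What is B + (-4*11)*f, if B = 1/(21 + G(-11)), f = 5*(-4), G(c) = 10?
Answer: 27281/31 ≈ 880.03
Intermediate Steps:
f = -20
B = 1/31 (B = 1/(21 + 10) = 1/31 ≈ 0.032258)
B + (-4*11)*f = 1/31 - 4*11*(-20) = 1/31 - 44*(-20) = 1/31 + 880 = 27281/31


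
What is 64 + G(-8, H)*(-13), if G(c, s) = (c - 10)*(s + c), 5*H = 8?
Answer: -7168/5 ≈ -1433.6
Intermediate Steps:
H = 8/5 (H = (⅕)*8 = 8/5 ≈ 1.6000)
G(c, s) = (-10 + c)*(c + s)
64 + G(-8, H)*(-13) = 64 + ((-8)² - 10*(-8) - 10*8/5 - 8*8/5)*(-13) = 64 + (64 + 80 - 16 - 64/5)*(-13) = 64 + (576/5)*(-13) = 64 - 7488/5 = -7168/5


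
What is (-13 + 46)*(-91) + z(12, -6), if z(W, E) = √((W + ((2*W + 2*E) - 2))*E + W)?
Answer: -3003 + 2*I*√30 ≈ -3003.0 + 10.954*I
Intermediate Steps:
z(W, E) = √(W + E*(-2 + 2*E + 3*W)) (z(W, E) = √((W + ((2*E + 2*W) - 2))*E + W) = √((W + (-2 + 2*E + 2*W))*E + W) = √((-2 + 2*E + 3*W)*E + W) = √(E*(-2 + 2*E + 3*W) + W) = √(W + E*(-2 + 2*E + 3*W)))
(-13 + 46)*(-91) + z(12, -6) = (-13 + 46)*(-91) + √(12 - 2*(-6) + 2*(-6)² + 3*(-6)*12) = 33*(-91) + √(12 + 12 + 2*36 - 216) = -3003 + √(12 + 12 + 72 - 216) = -3003 + √(-120) = -3003 + 2*I*√30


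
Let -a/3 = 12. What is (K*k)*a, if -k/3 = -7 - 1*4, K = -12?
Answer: 14256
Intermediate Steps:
a = -36 (a = -3*12 = -36)
k = 33 (k = -3*(-7 - 1*4) = -3*(-7 - 4) = -3*(-11) = 33)
(K*k)*a = -12*33*(-36) = -396*(-36) = 14256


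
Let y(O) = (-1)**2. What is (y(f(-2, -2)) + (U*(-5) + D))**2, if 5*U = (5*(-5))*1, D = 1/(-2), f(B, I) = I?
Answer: 2601/4 ≈ 650.25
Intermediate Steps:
D = -1/2 ≈ -0.50000
y(O) = 1
U = -5 (U = ((5*(-5))*1)/5 = (-25*1)/5 = (1/5)*(-25) = -5)
(y(f(-2, -2)) + (U*(-5) + D))**2 = (1 + (-5*(-5) - 1/2))**2 = (1 + (25 - 1/2))**2 = (1 + 49/2)**2 = (51/2)**2 = 2601/4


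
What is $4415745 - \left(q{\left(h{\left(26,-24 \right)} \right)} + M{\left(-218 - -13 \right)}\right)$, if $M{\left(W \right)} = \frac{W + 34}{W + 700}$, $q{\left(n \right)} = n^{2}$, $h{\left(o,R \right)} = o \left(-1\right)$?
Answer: $\frac{242828814}{55} \approx 4.4151 \cdot 10^{6}$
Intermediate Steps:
$h{\left(o,R \right)} = - o$
$M{\left(W \right)} = \frac{34 + W}{700 + W}$
$4415745 - \left(q{\left(h{\left(26,-24 \right)} \right)} + M{\left(-218 - -13 \right)}\right) = 4415745 - \left(\left(\left(-1\right) 26\right)^{2} + \frac{34 - 205}{700 - 205}\right) = 4415745 - \left(\left(-26\right)^{2} + \frac{34 + \left(-218 + 13\right)}{700 + \left(-218 + 13\right)}\right) = 4415745 - \left(676 + \frac{34 - 205}{700 - 205}\right) = 4415745 - \left(676 + \frac{1}{495} \left(-171\right)\right) = 4415745 - \left(676 - \frac{19}{55}\right) = 4415745 - \frac{37161}{55} = \frac{242828814}{55}$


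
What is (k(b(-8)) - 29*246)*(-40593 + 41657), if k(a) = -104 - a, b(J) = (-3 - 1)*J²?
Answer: -7428848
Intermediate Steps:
b(J) = -4*J²
(k(b(-8)) - 29*246)*(-40593 + 41657) = ((-104 - (-4)*(-8)²) - 29*246)*(-40593 + 41657) = ((-104 - (-4)*64) - 7134)*1064 = ((-104 - 1*(-256)) - 7134)*1064 = ((-104 + 256) - 7134)*1064 = (152 - 7134)*1064 = -6982*1064 = -7428848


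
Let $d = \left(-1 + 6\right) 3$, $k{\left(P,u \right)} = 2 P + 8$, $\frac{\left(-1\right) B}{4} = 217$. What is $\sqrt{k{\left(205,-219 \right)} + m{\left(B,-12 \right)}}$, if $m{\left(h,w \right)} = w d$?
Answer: $\sqrt{238} \approx 15.427$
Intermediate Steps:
$B = -868$ ($B = \left(-4\right) 217 = -868$)
$k{\left(P,u \right)} = 8 + 2 P$
$d = 15$ ($d = 5 \cdot 3 = 15$)
$m{\left(h,w \right)} = 15 w$ ($m{\left(h,w \right)} = w 15 = 15 w$)
$\sqrt{k{\left(205,-219 \right)} + m{\left(B,-12 \right)}} = \sqrt{\left(8 + 2 \cdot 205\right) + 15 \left(-12\right)} = \sqrt{\left(8 + 410\right) - 180} = \sqrt{418 - 180} = \sqrt{238}$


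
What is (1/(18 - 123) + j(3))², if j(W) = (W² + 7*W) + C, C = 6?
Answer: 14280841/11025 ≈ 1295.3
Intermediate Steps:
j(W) = 6 + W² + 7*W (j(W) = (W² + 7*W) + 6 = 6 + W² + 7*W)
(1/(18 - 123) + j(3))² = (1/(18 - 123) + (6 + 3² + 7*3))² = (1/(-105) + (6 + 9 + 21))² = (-1/105 + 36)² = (3779/105)² = 14280841/11025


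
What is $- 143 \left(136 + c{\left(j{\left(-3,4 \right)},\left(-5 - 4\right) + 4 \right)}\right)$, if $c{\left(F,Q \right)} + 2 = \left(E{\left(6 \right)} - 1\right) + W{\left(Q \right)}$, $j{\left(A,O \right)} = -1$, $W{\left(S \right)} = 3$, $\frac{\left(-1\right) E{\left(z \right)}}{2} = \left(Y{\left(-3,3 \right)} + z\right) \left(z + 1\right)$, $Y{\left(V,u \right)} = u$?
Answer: $-1430$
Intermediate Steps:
$E{\left(z \right)} = - 2 \left(1 + z\right) \left(3 + z\right)$ ($E{\left(z \right)} = - 2 \left(3 + z\right) \left(z + 1\right) = - 2 \left(3 + z\right) \left(1 + z\right) = - 2 \left(1 + z\right) \left(3 + z\right)$)
$c{\left(F,Q \right)} = -126$ ($c{\left(F,Q \right)} = -2 + \left(\left(\left(-6 - 48 - 2 \cdot 6^{2}\right) - 1\right) + 3\right) = -2 + \left(\left(\left(-6 - 48 - 72\right) - 1\right) + 3\right) = -2 + \left(\left(-126 - 1\right) + 3\right) = -2 + \left(-127 + 3\right) = -2 - 124 = -126$)
$- 143 \left(136 + c{\left(j{\left(-3,4 \right)},\left(-5 - 4\right) + 4 \right)}\right) = - 143 \left(136 - 126\right) = \left(-143\right) 10 = -1430$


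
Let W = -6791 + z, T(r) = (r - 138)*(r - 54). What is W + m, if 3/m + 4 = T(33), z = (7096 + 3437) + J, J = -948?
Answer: 6149597/2201 ≈ 2794.0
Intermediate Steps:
T(r) = (-138 + r)*(-54 + r)
z = 9585 (z = (7096 + 3437) - 948 = 10533 - 948 = 9585)
m = 3/2201 (m = 3/(-4 + (7452 + 33**2 - 192*33)) = 3/(-4 + (7452 + 1089 - 6336)) = 3/(-4 + 2205) = 3/2201 ≈ 0.0013630)
W = 2794 (W = -6791 + 9585 = 2794)
W + m = 2794 + 3/2201 = 6149597/2201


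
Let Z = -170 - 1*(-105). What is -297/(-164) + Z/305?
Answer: 15985/10004 ≈ 1.5979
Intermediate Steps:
Z = -65 (Z = -170 + 105 = -65)
-297/(-164) + Z/305 = -297/(-164) - 65/305 = -297*(-1/164) - 65*1/305 = 297/164 - 13/61 = 15985/10004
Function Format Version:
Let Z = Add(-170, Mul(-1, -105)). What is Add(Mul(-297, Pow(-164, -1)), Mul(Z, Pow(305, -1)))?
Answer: Rational(15985, 10004) ≈ 1.5979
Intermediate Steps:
Z = -65 (Z = Add(-170, 105) = -65)
Add(Mul(-297, Pow(-164, -1)), Mul(Z, Pow(305, -1))) = Add(Mul(-297, Pow(-164, -1)), Mul(-65, Pow(305, -1))) = Add(Mul(-297, Rational(-1, 164)), Mul(-65, Rational(1, 305))) = Add(Rational(297, 164), Rational(-13, 61)) = Rational(15985, 10004)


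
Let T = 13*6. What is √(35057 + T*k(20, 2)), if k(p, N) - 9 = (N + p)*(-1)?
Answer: √34043 ≈ 184.51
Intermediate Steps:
k(p, N) = 9 - N - p (k(p, N) = 9 + (N + p)*(-1) = 9 + (-N - p) = 9 - N - p)
T = 78
√(35057 + T*k(20, 2)) = √(35057 + 78*(9 - 1*2 - 1*20)) = √(35057 + 78*(9 - 2 - 20)) = √(35057 + 78*(-13)) = √(35057 - 1014) = √34043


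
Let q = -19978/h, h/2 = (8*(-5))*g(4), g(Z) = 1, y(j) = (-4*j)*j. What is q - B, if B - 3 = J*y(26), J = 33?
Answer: 3579149/40 ≈ 89479.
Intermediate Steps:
y(j) = -4*j**2
h = -80 (h = 2*((8*(-5))*1) = 2*(-40*1) = 2*(-40) = -80)
q = 9989/40 (q = -19978/(-80) = -19978*(-1/80) = 9989/40 ≈ 249.73)
B = -89229 (B = 3 + 33*(-4*26**2) = 3 + 33*(-4*676) = 3 + 33*(-2704) = 3 - 89232 = -89229)
q - B = 9989/40 - 1*(-89229) = 9989/40 + 89229 = 3579149/40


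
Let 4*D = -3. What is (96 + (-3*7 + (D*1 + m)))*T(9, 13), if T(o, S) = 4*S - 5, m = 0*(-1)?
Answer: 13959/4 ≈ 3489.8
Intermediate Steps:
D = -¾ (D = (¼)*(-3) = -¾ ≈ -0.75000)
m = 0
T(o, S) = -5 + 4*S
(96 + (-3*7 + (D*1 + m)))*T(9, 13) = (96 + (-3*7 + (-¾*1 + 0)))*(-5 + 4*13) = (96 + (-21 + (-¾ + 0)))*(-5 + 52) = (96 + (-21 - ¾))*47 = (96 - 87/4)*47 = (297/4)*47 = 13959/4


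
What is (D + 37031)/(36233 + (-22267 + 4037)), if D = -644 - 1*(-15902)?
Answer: 52289/18003 ≈ 2.9045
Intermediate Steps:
D = 15258 (D = -644 + 15902 = 15258)
(D + 37031)/(36233 + (-22267 + 4037)) = (15258 + 37031)/(36233 + (-22267 + 4037)) = 52289/(36233 - 18230) = 52289/18003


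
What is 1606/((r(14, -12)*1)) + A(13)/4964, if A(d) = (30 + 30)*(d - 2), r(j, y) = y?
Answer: -995533/7446 ≈ -133.70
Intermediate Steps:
A(d) = -120 + 60*d (A(d) = 60*(-2 + d) = -120 + 60*d)
1606/((r(14, -12)*1)) + A(13)/4964 = 1606/((-12*1)) + (-120 + 60*13)/4964 = 1606/(-12) + (-120 + 780)*(1/4964) = 1606*(-1/12) + 660*(1/4964) = -803/6 + 165/1241 = -995533/7446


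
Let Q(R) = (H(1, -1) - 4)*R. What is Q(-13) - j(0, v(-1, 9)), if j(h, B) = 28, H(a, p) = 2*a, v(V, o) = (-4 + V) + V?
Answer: -2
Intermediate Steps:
v(V, o) = -4 + 2*V
Q(R) = -2*R (Q(R) = (2*1 - 4)*R = (2 - 4)*R = -2*R)
Q(-13) - j(0, v(-1, 9)) = -2*(-13) - 1*28 = 26 - 28 = -2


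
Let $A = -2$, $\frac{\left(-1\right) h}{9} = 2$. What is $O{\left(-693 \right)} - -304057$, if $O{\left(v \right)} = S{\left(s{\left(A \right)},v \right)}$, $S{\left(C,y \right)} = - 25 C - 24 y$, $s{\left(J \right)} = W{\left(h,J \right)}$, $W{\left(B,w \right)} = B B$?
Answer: $312589$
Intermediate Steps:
$h = -18$ ($h = \left(-9\right) 2 = -18$)
$W{\left(B,w \right)} = B^{2}$
$s{\left(J \right)} = 324$ ($s{\left(J \right)} = \left(-18\right)^{2} = 324$)
$O{\left(v \right)} = -8100 - 24 v$ ($O{\left(v \right)} = \left(-25\right) 324 - 24 v = -8100 - 24 v$)
$O{\left(-693 \right)} - -304057 = \left(-8100 - -16632\right) - -304057 = \left(-8100 + 16632\right) + 304057 = 8532 + 304057 = 312589$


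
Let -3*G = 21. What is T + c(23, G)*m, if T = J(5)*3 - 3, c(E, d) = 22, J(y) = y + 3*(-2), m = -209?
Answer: -4604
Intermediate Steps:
G = -7 (G = -⅓*21 = -7)
J(y) = -6 + y (J(y) = y - 6 = -6 + y)
T = -6 (T = (-6 + 5)*3 - 3 = -1*3 - 3 = -3 - 3 = -6)
T + c(23, G)*m = -6 + 22*(-209) = -6 - 4598 = -4604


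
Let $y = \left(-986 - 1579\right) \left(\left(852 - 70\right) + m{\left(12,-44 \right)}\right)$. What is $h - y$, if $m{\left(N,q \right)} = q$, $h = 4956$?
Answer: $1897926$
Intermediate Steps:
$y = -1892970$ ($y = \left(-986 - 1579\right) \left(\left(852 - 70\right) - 44\right) = - 2565 \left(782 - 44\right) = \left(-2565\right) 738 = -1892970$)
$h - y = 4956 - -1892970 = 4956 + 1892970 = 1897926$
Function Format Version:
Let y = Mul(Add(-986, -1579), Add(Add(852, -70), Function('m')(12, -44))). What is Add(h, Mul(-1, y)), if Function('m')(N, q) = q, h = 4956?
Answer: 1897926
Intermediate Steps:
y = -1892970 (y = Mul(Add(-986, -1579), Add(Add(852, -70), -44)) = Mul(-2565, Add(782, -44)) = Mul(-2565, 738) = -1892970)
Add(h, Mul(-1, y)) = Add(4956, Mul(-1, -1892970)) = Add(4956, 1892970) = 1897926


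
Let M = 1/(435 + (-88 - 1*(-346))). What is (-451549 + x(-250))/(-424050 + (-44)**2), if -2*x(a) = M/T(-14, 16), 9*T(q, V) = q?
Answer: 973539643/910077784 ≈ 1.0697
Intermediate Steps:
T(q, V) = q/9
M = 1/693 (M = 1/(435 + (-88 + 346)) = 1/(435 + 258) = 1/693 ≈ 0.0014430)
x(a) = 1/2156 (x(a) = -1/(1386*((1/9)*(-14))) = -1/(1386*(-14/9)) = -(-9)/(1386*14) = -1/2*(-1/1078) = 1/2156)
(-451549 + x(-250))/(-424050 + (-44)**2) = (-451549 + 1/2156)/(-424050 + (-44)**2) = -973539643/(2156*(-424050 + 1936)) = -973539643/2156/(-422114) = -973539643/2156*(-1/422114) = 973539643/910077784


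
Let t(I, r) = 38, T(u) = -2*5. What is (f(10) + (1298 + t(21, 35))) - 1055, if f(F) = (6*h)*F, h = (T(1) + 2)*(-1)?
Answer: 761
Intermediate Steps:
T(u) = -10
h = 8 (h = (-10 + 2)*(-1) = -8*(-1) = 8)
f(F) = 48*F (f(F) = (6*8)*F = 48*F)
(f(10) + (1298 + t(21, 35))) - 1055 = (48*10 + (1298 + 38)) - 1055 = (480 + 1336) - 1055 = 1816 - 1055 = 761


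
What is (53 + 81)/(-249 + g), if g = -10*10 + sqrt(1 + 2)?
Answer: -23383/60899 - 67*sqrt(3)/60899 ≈ -0.38587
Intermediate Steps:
g = -100 + sqrt(3) ≈ -98.268
(53 + 81)/(-249 + g) = (53 + 81)/(-249 + (-100 + sqrt(3))) = 134/(-349 + sqrt(3))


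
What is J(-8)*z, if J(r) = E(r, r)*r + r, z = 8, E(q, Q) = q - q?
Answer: -64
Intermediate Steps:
E(q, Q) = 0
J(r) = r (J(r) = 0*r + r = 0 + r = r)
J(-8)*z = -8*8 = -64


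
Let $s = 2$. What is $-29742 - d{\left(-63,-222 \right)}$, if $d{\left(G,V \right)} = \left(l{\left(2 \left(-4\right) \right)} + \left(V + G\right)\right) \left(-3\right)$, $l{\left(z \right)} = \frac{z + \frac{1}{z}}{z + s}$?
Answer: $- \frac{489487}{16} \approx -30593.0$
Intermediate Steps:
$l{\left(z \right)} = \frac{z + \frac{1}{z}}{2 + z}$ ($l{\left(z \right)} = \frac{z + \frac{1}{z}}{z + 2} = \frac{z + \frac{1}{z}}{2 + z}$)
$d{\left(G,V \right)} = - \frac{65}{16} - 3 G - 3 V$ ($d{\left(G,V \right)} = \left(\frac{1 + \left(2 \left(-4\right)\right)^{2}}{2 \left(-4\right) \left(2 + 2 \left(-4\right)\right)} + \left(V + G\right)\right) \left(-3\right) = \left(\frac{1 + \left(-8\right)^{2}}{\left(-8\right) \left(2 - 8\right)} + \left(G + V\right)\right) \left(-3\right) = \left(- \frac{1 + 64}{8 \left(-6\right)} + \left(G + V\right)\right) \left(-3\right) = \left(\left(- \frac{1}{8}\right) \left(- \frac{1}{6}\right) 65 + \left(G + V\right)\right) \left(-3\right) = \left(\frac{65}{48} + \left(G + V\right)\right) \left(-3\right) = \left(\frac{65}{48} + G + V\right) \left(-3\right) = - \frac{65}{16} - 3 G - 3 V$)
$-29742 - d{\left(-63,-222 \right)} = -29742 - \left(- \frac{65}{16} - -189 - -666\right) = -29742 - \left(- \frac{65}{16} + 189 + 666\right) = -29742 - \frac{13615}{16} = - \frac{489487}{16}$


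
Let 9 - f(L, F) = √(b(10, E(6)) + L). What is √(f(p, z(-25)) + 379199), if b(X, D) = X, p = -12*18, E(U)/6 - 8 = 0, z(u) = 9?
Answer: √(379208 - I*√206) ≈ 615.8 - 0.01*I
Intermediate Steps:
E(U) = 48 (E(U) = 48 + 6*0 = 48 + 0 = 48)
p = -216
f(L, F) = 9 - √(10 + L)
√(f(p, z(-25)) + 379199) = √((9 - √(10 - 216)) + 379199) = √((9 - √(-206)) + 379199) = √((9 - I*√206) + 379199) = √(379208 - I*√206)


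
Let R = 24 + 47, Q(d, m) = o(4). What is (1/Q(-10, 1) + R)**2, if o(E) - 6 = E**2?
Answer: 2442969/484 ≈ 5047.5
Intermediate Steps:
o(E) = 6 + E**2
Q(d, m) = 22 (Q(d, m) = 6 + 4**2 = 6 + 16 = 22)
R = 71
(1/Q(-10, 1) + R)**2 = (1/22 + 71)**2 = (1563/22)**2 = 2442969/484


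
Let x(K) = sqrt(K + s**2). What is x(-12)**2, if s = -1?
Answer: -11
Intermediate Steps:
x(K) = sqrt(1 + K) (x(K) = sqrt(K + (-1)**2) = sqrt(K + 1) = sqrt(1 + K))
x(-12)**2 = (sqrt(1 - 12))**2 = (sqrt(-11))**2 = (I*sqrt(11))**2 = -11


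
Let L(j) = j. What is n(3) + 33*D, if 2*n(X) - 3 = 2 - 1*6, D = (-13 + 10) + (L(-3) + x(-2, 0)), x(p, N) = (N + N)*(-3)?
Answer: -397/2 ≈ -198.50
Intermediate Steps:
x(p, N) = -6*N (x(p, N) = (2*N)*(-3) = -6*N)
D = -6 (D = (-13 + 10) + (-3 - 6*0) = -3 + (-3 + 0) = -3 - 3 = -6)
n(X) = -½ (n(X) = 3/2 + (2 - 1*6)/2 = 3/2 + (2 - 6)/2 = 3/2 + (½)*(-4) = 3/2 - 2 = -½)
n(3) + 33*D = -½ + 33*(-6) = -½ - 198 = -397/2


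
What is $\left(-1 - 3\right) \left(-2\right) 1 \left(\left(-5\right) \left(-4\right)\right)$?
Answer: $160$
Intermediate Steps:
$\left(-1 - 3\right) \left(-2\right) 1 \left(\left(-5\right) \left(-4\right)\right) = \left(-1 - 3\right) \left(-2\right) 1 \cdot 20 = \left(-4\right) \left(-2\right) 20 = 8 \cdot 20 = 160$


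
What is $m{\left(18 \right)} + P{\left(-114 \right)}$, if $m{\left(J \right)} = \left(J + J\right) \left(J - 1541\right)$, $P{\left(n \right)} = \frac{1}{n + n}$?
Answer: $- \frac{12500785}{228} \approx -54828.0$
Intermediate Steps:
$P{\left(n \right)} = \frac{1}{2 n}$
$m{\left(J \right)} = 2 J \left(-1541 + J\right)$
$m{\left(18 \right)} + P{\left(-114 \right)} = 2 \cdot 18 \left(-1541 + 18\right) + \frac{1}{2 \left(-114\right)} = 2 \cdot 18 \left(-1523\right) + \frac{1}{2} \left(- \frac{1}{114}\right) = -54828 - \frac{1}{228} = - \frac{12500785}{228}$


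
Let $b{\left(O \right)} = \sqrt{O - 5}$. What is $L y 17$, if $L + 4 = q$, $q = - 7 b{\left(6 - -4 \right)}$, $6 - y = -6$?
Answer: $-816 - 1428 \sqrt{5} \approx -4009.1$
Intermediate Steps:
$y = 12$ ($y = 6 - -6 = 6 + 6 = 12$)
$b{\left(O \right)} = \sqrt{-5 + O}$
$q = - 7 \sqrt{5}$ ($q = - 7 \sqrt{-5 + \left(6 - -4\right)} = - 7 \sqrt{-5 + \left(6 + 4\right)} = - 7 \sqrt{-5 + 10} = - 7 \sqrt{5} \approx -15.652$)
$L = -4 - 7 \sqrt{5} \approx -19.652$
$L y 17 = \left(-4 - 7 \sqrt{5}\right) 12 \cdot 17 = \left(-48 - 84 \sqrt{5}\right) 17 = -816 - 1428 \sqrt{5}$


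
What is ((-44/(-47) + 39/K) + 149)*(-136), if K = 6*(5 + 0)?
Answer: -4833508/235 ≈ -20568.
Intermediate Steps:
K = 30 (K = 6*5 = 30)
((-44/(-47) + 39/K) + 149)*(-136) = ((-44/(-47) + 39/30) + 149)*(-136) = ((-44*(-1/47) + 39*(1/30)) + 149)*(-136) = ((44/47 + 13/10) + 149)*(-136) = (1051/470 + 149)*(-136) = (71081/470)*(-136) = -4833508/235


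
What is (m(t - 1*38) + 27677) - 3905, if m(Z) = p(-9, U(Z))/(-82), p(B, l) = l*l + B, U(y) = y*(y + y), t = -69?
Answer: -522369091/82 ≈ -6.3704e+6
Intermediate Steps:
U(y) = 2*y² (U(y) = y*(2*y) = 2*y²)
p(B, l) = B + l² (p(B, l) = l² + B = B + l²)
m(Z) = 9/82 - 2*Z⁴/41 (m(Z) = (-9 + (2*Z²)²)/(-82) = (-9 + 4*Z⁴)*(-1/82) = 9/82 - 2*Z⁴/41)
(m(t - 1*38) + 27677) - 3905 = ((9/82 - 2*(-69 - 1*38)⁴/41) + 27677) - 3905 = ((9/82 - 2*(-69 - 38)⁴/41) + 27677) - 3905 = ((9/82 - 2/41*(-107)⁴) + 27677) - 3905 = ((9/82 - 2/41*131079601) + 27677) - 3905 = ((9/82 - 262159202/41) + 27677) - 3905 = (-524318395/82 + 27677) - 3905 = -522048881/82 - 3905 = -522369091/82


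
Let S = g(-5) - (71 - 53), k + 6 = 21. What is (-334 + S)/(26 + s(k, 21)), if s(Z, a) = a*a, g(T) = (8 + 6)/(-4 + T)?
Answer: -3182/4203 ≈ -0.75708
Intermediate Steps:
k = 15 (k = -6 + 21 = 15)
g(T) = 14/(-4 + T)
s(Z, a) = a**2
S = -176/9 (S = 14/(-4 - 5) - (71 - 53) = 14/(-9) - 1*18 = 14*(-1/9) - 18 = -14/9 - 18 = -176/9 ≈ -19.556)
(-334 + S)/(26 + s(k, 21)) = (-334 - 176/9)/(26 + 21**2) = -3182/(9*(26 + 441)) = -3182/9/467 = -3182/9*1/467 = -3182/4203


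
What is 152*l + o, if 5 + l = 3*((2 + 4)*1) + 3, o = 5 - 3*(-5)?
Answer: 2452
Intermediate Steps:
o = 20 (o = 5 + 15 = 20)
l = 16 (l = -5 + (3*((2 + 4)*1) + 3) = -5 + (3*(6*1) + 3) = -5 + (3*6 + 3) = -5 + (18 + 3) = -5 + 21 = 16)
152*l + o = 152*16 + 20 = 2432 + 20 = 2452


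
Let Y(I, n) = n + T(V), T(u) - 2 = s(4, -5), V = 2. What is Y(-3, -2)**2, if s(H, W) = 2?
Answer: 4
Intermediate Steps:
T(u) = 4 (T(u) = 2 + 2 = 4)
Y(I, n) = 4 + n (Y(I, n) = n + 4 = 4 + n)
Y(-3, -2)**2 = (4 - 2)**2 = 2**2 = 4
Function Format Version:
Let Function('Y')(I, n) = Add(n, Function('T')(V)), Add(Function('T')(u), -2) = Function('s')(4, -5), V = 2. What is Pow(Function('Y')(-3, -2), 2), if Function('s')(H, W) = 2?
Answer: 4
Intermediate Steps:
Function('T')(u) = 4 (Function('T')(u) = Add(2, 2) = 4)
Function('Y')(I, n) = Add(4, n) (Function('Y')(I, n) = Add(n, 4) = Add(4, n))
Pow(Function('Y')(-3, -2), 2) = Pow(Add(4, -2), 2) = Pow(2, 2) = 4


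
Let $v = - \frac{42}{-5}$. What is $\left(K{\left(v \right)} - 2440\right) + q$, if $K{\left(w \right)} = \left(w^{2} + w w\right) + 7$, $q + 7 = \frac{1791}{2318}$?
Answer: $- \frac{133175321}{57950} \approx -2298.1$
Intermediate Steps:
$q = - \frac{14435}{2318}$ ($q = -7 + \frac{1791}{2318} = - \frac{14435}{2318} \approx -6.2273$)
$v = \frac{42}{5}$ ($v = \left(-42\right) \left(- \frac{1}{5}\right) = \frac{42}{5} \approx 8.4$)
$K{\left(w \right)} = 7 + 2 w^{2}$ ($K{\left(w \right)} = \left(w^{2} + w^{2}\right) + 7 = 2 w^{2} + 7 = 7 + 2 w^{2}$)
$\left(K{\left(v \right)} - 2440\right) + q = \left(\left(7 + 2 \left(\frac{42}{5}\right)^{2}\right) - 2440\right) - \frac{14435}{2318} = \left(\left(7 + 2 \cdot \frac{1764}{25}\right) - 2440\right) - \frac{14435}{2318} = \left(\left(7 + \frac{3528}{25}\right) - 2440\right) - \frac{14435}{2318} = \left(\frac{3703}{25} - 2440\right) - \frac{14435}{2318} = - \frac{57297}{25} - \frac{14435}{2318} = - \frac{133175321}{57950}$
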